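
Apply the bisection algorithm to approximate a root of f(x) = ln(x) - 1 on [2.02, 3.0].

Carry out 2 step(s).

f(x) = ln(x) - 1
Initial interval: [2.02, 3.0]

Iteration 1:
  c_1 = (2.020000 + 3.000000)/2 = 2.510000
  f(c_1) = f(2.510000) = -0.079717
  f(a) × f(c) ≥ 0, new interval: [2.510000, 3.000000]
Iteration 2:
  c_2 = (2.510000 + 3.000000)/2 = 2.755000
  f(c_2) = f(2.755000) = 0.013417
  f(a) × f(c) < 0, new interval: [2.510000, 2.755000]

After 2 iteration(s), the approximation is c_2 = 2.755000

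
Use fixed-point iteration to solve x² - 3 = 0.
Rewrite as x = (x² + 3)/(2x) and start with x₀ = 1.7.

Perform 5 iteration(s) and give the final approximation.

Equation: x² - 3 = 0
Fixed-point form: x = (x² + 3)/(2x)
x₀ = 1.7

x_1 = g(1.700000) = 1.732353
x_2 = g(1.732353) = 1.732051
x_3 = g(1.732051) = 1.732051
x_4 = g(1.732051) = 1.732051
x_5 = g(1.732051) = 1.732051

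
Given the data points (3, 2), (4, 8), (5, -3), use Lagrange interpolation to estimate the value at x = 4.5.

Lagrange interpolation formula:
P(x) = Σ yᵢ × Lᵢ(x)
where Lᵢ(x) = Π_{j≠i} (x - xⱼ)/(xᵢ - xⱼ)

L_0(4.5) = (4.5 - 4)/(3 - 4) × (4.5 - 5)/(3 - 5) = -0.125000
L_1(4.5) = (4.5 - 3)/(4 - 3) × (4.5 - 5)/(4 - 5) = 0.750000
L_2(4.5) = (4.5 - 3)/(5 - 3) × (4.5 - 4)/(5 - 4) = 0.375000

P(4.5) = 2×L_0(4.5) + 8×L_1(4.5) + (-3)×L_2(4.5)
P(4.5) = 4.625000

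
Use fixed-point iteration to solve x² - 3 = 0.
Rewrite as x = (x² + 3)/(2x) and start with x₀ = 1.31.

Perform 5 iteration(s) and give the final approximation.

Equation: x² - 3 = 0
Fixed-point form: x = (x² + 3)/(2x)
x₀ = 1.31

x_1 = g(1.310000) = 1.800038
x_2 = g(1.800038) = 1.733335
x_3 = g(1.733335) = 1.732051
x_4 = g(1.732051) = 1.732051
x_5 = g(1.732051) = 1.732051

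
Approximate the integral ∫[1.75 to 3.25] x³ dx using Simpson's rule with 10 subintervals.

f(x) = x³
a = 1.75, b = 3.25, n = 10
h = (b - a)/n = 0.150000

Simpson's rule: (h/3)[f(x₀) + 4f(x₁) + 2f(x₂) + ... + f(xₙ)]

x_0 = 1.7500, f(x_0) = 5.359375, coefficient = 1
x_1 = 1.9000, f(x_1) = 6.859000, coefficient = 4
x_2 = 2.0500, f(x_2) = 8.615125, coefficient = 2
x_3 = 2.2000, f(x_3) = 10.648000, coefficient = 4
x_4 = 2.3500, f(x_4) = 12.977875, coefficient = 2
x_5 = 2.5000, f(x_5) = 15.625000, coefficient = 4
x_6 = 2.6500, f(x_6) = 18.609625, coefficient = 2
x_7 = 2.8000, f(x_7) = 21.952000, coefficient = 4
x_8 = 2.9500, f(x_8) = 25.672375, coefficient = 2
x_9 = 3.1000, f(x_9) = 29.791000, coefficient = 4
x_10 = 3.2500, f(x_10) = 34.328125, coefficient = 1

I ≈ (0.150000/3) × 510.937500 = 25.546875
Exact value: 25.546875
Error: 0.000000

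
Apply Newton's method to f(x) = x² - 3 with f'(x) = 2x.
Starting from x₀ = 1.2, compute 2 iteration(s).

f(x) = x² - 3
f'(x) = 2x
x₀ = 1.2

Newton-Raphson formula: x_{n+1} = x_n - f(x_n)/f'(x_n)

Iteration 1:
  f(1.200000) = -1.560000
  f'(1.200000) = 2.400000
  x_1 = 1.200000 - (-1.560000)/2.400000 = 1.850000
Iteration 2:
  f(1.850000) = 0.422500
  f'(1.850000) = 3.700000
  x_2 = 1.850000 - 0.422500/3.700000 = 1.735811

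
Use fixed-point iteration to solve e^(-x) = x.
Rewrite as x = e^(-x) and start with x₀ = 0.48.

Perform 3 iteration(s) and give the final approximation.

Equation: e^(-x) = x
Fixed-point form: x = e^(-x)
x₀ = 0.48

x_1 = g(0.480000) = 0.618783
x_2 = g(0.618783) = 0.538599
x_3 = g(0.538599) = 0.583565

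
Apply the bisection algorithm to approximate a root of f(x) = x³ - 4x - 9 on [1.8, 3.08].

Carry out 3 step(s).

f(x) = x³ - 4x - 9
Initial interval: [1.8, 3.08]

Iteration 1:
  c_1 = (1.800000 + 3.080000)/2 = 2.440000
  f(c_1) = f(2.440000) = -4.233216
  f(a) × f(c) ≥ 0, new interval: [2.440000, 3.080000]
Iteration 2:
  c_2 = (2.440000 + 3.080000)/2 = 2.760000
  f(c_2) = f(2.760000) = 0.984576
  f(a) × f(c) < 0, new interval: [2.440000, 2.760000]
Iteration 3:
  c_3 = (2.440000 + 2.760000)/2 = 2.600000
  f(c_3) = f(2.600000) = -1.824000
  f(a) × f(c) ≥ 0, new interval: [2.600000, 2.760000]

After 3 iteration(s), the approximation is c_3 = 2.600000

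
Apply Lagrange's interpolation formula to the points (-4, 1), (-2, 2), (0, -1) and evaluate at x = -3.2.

Lagrange interpolation formula:
P(x) = Σ yᵢ × Lᵢ(x)
where Lᵢ(x) = Π_{j≠i} (x - xⱼ)/(xᵢ - xⱼ)

L_0(-3.2) = (-3.2 - (-2))/(-4 - (-2)) × (-3.2 - 0)/(-4 - 0) = 0.480000
L_1(-3.2) = (-3.2 - (-4))/(-2 - (-4)) × (-3.2 - 0)/(-2 - 0) = 0.640000
L_2(-3.2) = (-3.2 - (-4))/(0 - (-4)) × (-3.2 - (-2))/(0 - (-2)) = -0.120000

P(-3.2) = 1×L_0(-3.2) + 2×L_1(-3.2) + (-1)×L_2(-3.2)
P(-3.2) = 1.880000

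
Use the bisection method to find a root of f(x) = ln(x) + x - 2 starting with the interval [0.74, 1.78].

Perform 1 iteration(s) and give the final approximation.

f(x) = ln(x) + x - 2
Initial interval: [0.74, 1.78]

Iteration 1:
  c_1 = (0.740000 + 1.780000)/2 = 1.260000
  f(c_1) = f(1.260000) = -0.508888
  f(a) × f(c) ≥ 0, new interval: [1.260000, 1.780000]

After 1 iteration(s), the approximation is c_1 = 1.260000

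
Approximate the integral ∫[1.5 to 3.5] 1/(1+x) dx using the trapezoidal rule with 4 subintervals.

f(x) = 1/(1+x)
a = 1.5, b = 3.5, n = 4
h = (b - a)/n = 0.500000

Trapezoidal rule: (h/2)[f(x₀) + 2f(x₁) + 2f(x₂) + ... + f(xₙ)]

x_0 = 1.5000, f(x_0) = 0.400000, coefficient = 1
x_1 = 2.0000, f(x_1) = 0.333333, coefficient = 2
x_2 = 2.5000, f(x_2) = 0.285714, coefficient = 2
x_3 = 3.0000, f(x_3) = 0.250000, coefficient = 2
x_4 = 3.5000, f(x_4) = 0.222222, coefficient = 1

I ≈ (0.500000/2) × 2.360317 = 0.590079
Exact value: 0.587787
Error: 0.002293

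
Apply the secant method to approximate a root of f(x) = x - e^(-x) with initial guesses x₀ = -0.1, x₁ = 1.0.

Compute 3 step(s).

f(x) = x - e^(-x)
x₀ = -0.1, x₁ = 1.0

Secant formula: x_{n+1} = x_n - f(x_n)(x_n - x_{n-1})/(f(x_n) - f(x_{n-1}))

Iteration 1:
  f(-0.100000) = -1.205171
  f(1.000000) = 0.632121
  x_2 = 1.000000 - 0.632121×(1.000000 - (-0.100000))/(0.632121 - (-1.205171))
       = 0.621545
Iteration 2:
  f(1.000000) = 0.632121
  f(0.621545) = 0.084431
  x_3 = 0.621545 - 0.084431×(0.621545 - 1.000000)/(0.084431 - 0.632121)
       = 0.563203
Iteration 3:
  f(0.621545) = 0.084431
  f(0.563203) = -0.006180
  x_4 = 0.563203 - (-0.006180)×(0.563203 - 0.621545)/(-0.006180 - 0.084431)
       = 0.567182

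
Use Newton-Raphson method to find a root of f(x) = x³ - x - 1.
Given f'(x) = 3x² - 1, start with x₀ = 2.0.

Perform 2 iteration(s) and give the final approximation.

f(x) = x³ - x - 1
f'(x) = 3x² - 1
x₀ = 2.0

Newton-Raphson formula: x_{n+1} = x_n - f(x_n)/f'(x_n)

Iteration 1:
  f(2.000000) = 5.000000
  f'(2.000000) = 11.000000
  x_1 = 2.000000 - 5.000000/11.000000 = 1.545455
Iteration 2:
  f(1.545455) = 1.145755
  f'(1.545455) = 6.165289
  x_2 = 1.545455 - 1.145755/6.165289 = 1.359615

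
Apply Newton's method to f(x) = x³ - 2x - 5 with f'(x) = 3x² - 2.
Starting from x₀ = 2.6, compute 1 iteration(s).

f(x) = x³ - 2x - 5
f'(x) = 3x² - 2
x₀ = 2.6

Newton-Raphson formula: x_{n+1} = x_n - f(x_n)/f'(x_n)

Iteration 1:
  f(2.600000) = 7.376000
  f'(2.600000) = 18.280000
  x_1 = 2.600000 - 7.376000/18.280000 = 2.196499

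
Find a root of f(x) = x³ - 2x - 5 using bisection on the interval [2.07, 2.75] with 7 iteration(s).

f(x) = x³ - 2x - 5
Initial interval: [2.07, 2.75]

Iteration 1:
  c_1 = (2.070000 + 2.750000)/2 = 2.410000
  f(c_1) = f(2.410000) = 4.177521
  f(a) × f(c) < 0, new interval: [2.070000, 2.410000]
Iteration 2:
  c_2 = (2.070000 + 2.410000)/2 = 2.240000
  f(c_2) = f(2.240000) = 1.759424
  f(a) × f(c) < 0, new interval: [2.070000, 2.240000]
Iteration 3:
  c_3 = (2.070000 + 2.240000)/2 = 2.155000
  f(c_3) = f(2.155000) = 0.697874
  f(a) × f(c) < 0, new interval: [2.070000, 2.155000]
Iteration 4:
  c_4 = (2.070000 + 2.155000)/2 = 2.112500
  f(c_4) = f(2.112500) = 0.202361
  f(a) × f(c) < 0, new interval: [2.070000, 2.112500]
Iteration 5:
  c_5 = (2.070000 + 2.112500)/2 = 2.091250
  f(c_5) = f(2.091250) = -0.036781
  f(a) × f(c) ≥ 0, new interval: [2.091250, 2.112500]
Iteration 6:
  c_6 = (2.091250 + 2.112500)/2 = 2.101875
  f(c_6) = f(2.101875) = 0.082078
  f(a) × f(c) < 0, new interval: [2.091250, 2.101875]
Iteration 7:
  c_7 = (2.091250 + 2.101875)/2 = 2.096562
  f(c_7) = f(2.096562) = 0.022471
  f(a) × f(c) < 0, new interval: [2.091250, 2.096562]

After 7 iteration(s), the approximation is c_7 = 2.096562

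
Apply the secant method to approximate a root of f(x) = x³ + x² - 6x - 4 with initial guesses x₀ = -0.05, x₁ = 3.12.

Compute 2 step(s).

f(x) = x³ + x² - 6x - 4
x₀ = -0.05, x₁ = 3.12

Secant formula: x_{n+1} = x_n - f(x_n)(x_n - x_{n-1})/(f(x_n) - f(x_{n-1}))

Iteration 1:
  f(-0.050000) = -3.697625
  f(3.120000) = 17.385728
  x_2 = 3.120000 - 17.385728×(3.120000 - (-0.050000))/(17.385728 - (-3.697625))
       = 0.505959
Iteration 2:
  f(3.120000) = 17.385728
  f(0.505959) = -6.650235
  x_3 = 0.505959 - (-6.650235)×(0.505959 - 3.120000)/(-6.650235 - 17.385728)
       = 1.229208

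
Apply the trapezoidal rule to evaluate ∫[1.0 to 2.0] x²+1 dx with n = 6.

f(x) = x²+1
a = 1.0, b = 2.0, n = 6
h = (b - a)/n = 0.166667

Trapezoidal rule: (h/2)[f(x₀) + 2f(x₁) + 2f(x₂) + ... + f(xₙ)]

x_0 = 1.0000, f(x_0) = 2.000000, coefficient = 1
x_1 = 1.1667, f(x_1) = 2.361111, coefficient = 2
x_2 = 1.3333, f(x_2) = 2.777778, coefficient = 2
x_3 = 1.5000, f(x_3) = 3.250000, coefficient = 2
x_4 = 1.6667, f(x_4) = 3.777778, coefficient = 2
x_5 = 1.8333, f(x_5) = 4.361111, coefficient = 2
x_6 = 2.0000, f(x_6) = 5.000000, coefficient = 1

I ≈ (0.166667/2) × 40.055556 = 3.337963
Exact value: 3.333333
Error: 0.004630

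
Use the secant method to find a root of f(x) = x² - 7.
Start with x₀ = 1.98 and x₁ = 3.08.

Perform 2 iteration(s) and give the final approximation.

f(x) = x² - 7
x₀ = 1.98, x₁ = 3.08

Secant formula: x_{n+1} = x_n - f(x_n)(x_n - x_{n-1})/(f(x_n) - f(x_{n-1}))

Iteration 1:
  f(1.980000) = -3.079600
  f(3.080000) = 2.486400
  x_2 = 3.080000 - 2.486400×(3.080000 - 1.980000)/(2.486400 - (-3.079600))
       = 2.588617
Iteration 2:
  f(3.080000) = 2.486400
  f(2.588617) = -0.299064
  x_3 = 2.588617 - (-0.299064)×(2.588617 - 3.080000)/(-0.299064 - 2.486400)
       = 2.641374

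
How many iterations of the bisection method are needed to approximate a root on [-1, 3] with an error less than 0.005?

We need (b-a)/2^n ≤ 0.005
(3 - (-1))/2^n ≤ 0.005
4/2^n ≤ 0.005
2^n ≥ 800
n ≥ log₂(800) = 9.64
n ≥ 10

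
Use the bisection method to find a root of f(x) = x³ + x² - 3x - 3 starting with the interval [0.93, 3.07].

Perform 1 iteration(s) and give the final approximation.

f(x) = x³ + x² - 3x - 3
Initial interval: [0.93, 3.07]

Iteration 1:
  c_1 = (0.930000 + 3.070000)/2 = 2.000000
  f(c_1) = f(2.000000) = 3.000000
  f(a) × f(c) < 0, new interval: [0.930000, 2.000000]

After 1 iteration(s), the approximation is c_1 = 2.000000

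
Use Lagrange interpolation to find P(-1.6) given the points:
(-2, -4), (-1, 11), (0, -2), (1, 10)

Lagrange interpolation formula:
P(x) = Σ yᵢ × Lᵢ(x)
where Lᵢ(x) = Π_{j≠i} (x - xⱼ)/(xᵢ - xⱼ)

L_0(-1.6) = (-1.6 - (-1))/(-2 - (-1)) × (-1.6 - 0)/(-2 - 0) × (-1.6 - 1)/(-2 - 1) = 0.416000
L_1(-1.6) = (-1.6 - (-2))/(-1 - (-2)) × (-1.6 - 0)/(-1 - 0) × (-1.6 - 1)/(-1 - 1) = 0.832000
L_2(-1.6) = (-1.6 - (-2))/(0 - (-2)) × (-1.6 - (-1))/(0 - (-1)) × (-1.6 - 1)/(0 - 1) = -0.312000
L_3(-1.6) = (-1.6 - (-2))/(1 - (-2)) × (-1.6 - (-1))/(1 - (-1)) × (-1.6 - 0)/(1 - 0) = 0.064000

P(-1.6) = (-4)×L_0(-1.6) + 11×L_1(-1.6) + (-2)×L_2(-1.6) + 10×L_3(-1.6)
P(-1.6) = 8.752000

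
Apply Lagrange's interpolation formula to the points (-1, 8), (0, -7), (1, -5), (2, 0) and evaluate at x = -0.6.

Lagrange interpolation formula:
P(x) = Σ yᵢ × Lᵢ(x)
where Lᵢ(x) = Π_{j≠i} (x - xⱼ)/(xᵢ - xⱼ)

L_0(-0.6) = (-0.6 - 0)/(-1 - 0) × (-0.6 - 1)/(-1 - 1) × (-0.6 - 2)/(-1 - 2) = 0.416000
L_1(-0.6) = (-0.6 - (-1))/(0 - (-1)) × (-0.6 - 1)/(0 - 1) × (-0.6 - 2)/(0 - 2) = 0.832000
L_2(-0.6) = (-0.6 - (-1))/(1 - (-1)) × (-0.6 - 0)/(1 - 0) × (-0.6 - 2)/(1 - 2) = -0.312000
L_3(-0.6) = (-0.6 - (-1))/(2 - (-1)) × (-0.6 - 0)/(2 - 0) × (-0.6 - 1)/(2 - 1) = 0.064000

P(-0.6) = 8×L_0(-0.6) + (-7)×L_1(-0.6) + (-5)×L_2(-0.6) + 0×L_3(-0.6)
P(-0.6) = -0.936000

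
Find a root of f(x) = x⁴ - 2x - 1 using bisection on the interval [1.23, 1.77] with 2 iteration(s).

f(x) = x⁴ - 2x - 1
Initial interval: [1.23, 1.77]

Iteration 1:
  c_1 = (1.230000 + 1.770000)/2 = 1.500000
  f(c_1) = f(1.500000) = 1.062500
  f(a) × f(c) < 0, new interval: [1.230000, 1.500000]
Iteration 2:
  c_2 = (1.230000 + 1.500000)/2 = 1.365000
  f(c_2) = f(1.365000) = -0.258393
  f(a) × f(c) ≥ 0, new interval: [1.365000, 1.500000]

After 2 iteration(s), the approximation is c_2 = 1.365000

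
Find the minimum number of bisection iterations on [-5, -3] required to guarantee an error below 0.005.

We need (b-a)/2^n ≤ 0.005
(-3 - (-5))/2^n ≤ 0.005
2/2^n ≤ 0.005
2^n ≥ 400
n ≥ log₂(400) = 8.64
n ≥ 9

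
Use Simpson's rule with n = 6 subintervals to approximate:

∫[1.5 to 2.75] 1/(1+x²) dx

f(x) = 1/(1+x²)
a = 1.5, b = 2.75, n = 6
h = (b - a)/n = 0.208333

Simpson's rule: (h/3)[f(x₀) + 4f(x₁) + 2f(x₂) + ... + f(xₙ)]

x_0 = 1.5000, f(x_0) = 0.307692, coefficient = 1
x_1 = 1.7083, f(x_1) = 0.255206, coefficient = 4
x_2 = 1.9167, f(x_2) = 0.213967, coefficient = 2
x_3 = 2.1250, f(x_3) = 0.181303, coefficient = 4
x_4 = 2.3333, f(x_4) = 0.155172, coefficient = 2
x_5 = 2.5417, f(x_5) = 0.134047, coefficient = 4
x_6 = 2.7500, f(x_6) = 0.116788, coefficient = 1

I ≈ (0.208333/3) × 3.444985 = 0.239235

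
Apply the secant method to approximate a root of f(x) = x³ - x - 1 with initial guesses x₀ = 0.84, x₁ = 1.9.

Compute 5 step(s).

f(x) = x³ - x - 1
x₀ = 0.84, x₁ = 1.9

Secant formula: x_{n+1} = x_n - f(x_n)(x_n - x_{n-1})/(f(x_n) - f(x_{n-1}))

Iteration 1:
  f(0.840000) = -1.247296
  f(1.900000) = 3.959000
  x_2 = 1.900000 - 3.959000×(1.900000 - 0.840000)/(3.959000 - (-1.247296))
       = 1.093949
Iteration 2:
  f(1.900000) = 3.959000
  f(1.093949) = -0.784793
  x_3 = 1.093949 - (-0.784793)×(1.093949 - 1.900000)/(-0.784793 - 3.959000)
       = 1.227299
Iteration 3:
  f(1.093949) = -0.784793
  f(1.227299) = -0.378665
  x_4 = 1.227299 - (-0.378665)×(1.227299 - 1.093949)/(-0.378665 - (-0.784793))
       = 1.351631
Iteration 4:
  f(1.227299) = -0.378665
  f(1.351631) = 0.117672
  x_5 = 1.351631 - 0.117672×(1.351631 - 1.227299)/(0.117672 - (-0.378665))
       = 1.322154
Iteration 5:
  f(1.351631) = 0.117672
  f(1.322154) = -0.010908
  x_6 = 1.322154 - (-0.010908)×(1.322154 - 1.351631)/(-0.010908 - 0.117672)
       = 1.324655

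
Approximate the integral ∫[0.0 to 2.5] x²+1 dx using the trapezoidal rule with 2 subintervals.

f(x) = x²+1
a = 0.0, b = 2.5, n = 2
h = (b - a)/n = 1.250000

Trapezoidal rule: (h/2)[f(x₀) + 2f(x₁) + 2f(x₂) + ... + f(xₙ)]

x_0 = 0.0000, f(x_0) = 1.000000, coefficient = 1
x_1 = 1.2500, f(x_1) = 2.562500, coefficient = 2
x_2 = 2.5000, f(x_2) = 7.250000, coefficient = 1

I ≈ (1.250000/2) × 13.375000 = 8.359375
Exact value: 7.708333
Error: 0.651042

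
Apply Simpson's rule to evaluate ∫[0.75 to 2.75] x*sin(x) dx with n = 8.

f(x) = x*sin(x)
a = 0.75, b = 2.75, n = 8
h = (b - a)/n = 0.250000

Simpson's rule: (h/3)[f(x₀) + 4f(x₁) + 2f(x₂) + ... + f(xₙ)]

x_0 = 0.7500, f(x_0) = 0.511229, coefficient = 1
x_1 = 1.0000, f(x_1) = 0.841471, coefficient = 4
x_2 = 1.2500, f(x_2) = 1.186231, coefficient = 2
x_3 = 1.5000, f(x_3) = 1.496242, coefficient = 4
x_4 = 1.7500, f(x_4) = 1.721975, coefficient = 2
x_5 = 2.0000, f(x_5) = 1.818595, coefficient = 4
x_6 = 2.2500, f(x_6) = 1.750665, coefficient = 2
x_7 = 2.5000, f(x_7) = 1.496180, coefficient = 4
x_8 = 2.7500, f(x_8) = 1.049568, coefficient = 1

I ≈ (0.250000/3) × 33.488493 = 2.790708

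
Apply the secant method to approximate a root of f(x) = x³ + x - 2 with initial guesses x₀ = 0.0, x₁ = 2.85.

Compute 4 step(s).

f(x) = x³ + x - 2
x₀ = 0.0, x₁ = 2.85

Secant formula: x_{n+1} = x_n - f(x_n)(x_n - x_{n-1})/(f(x_n) - f(x_{n-1}))

Iteration 1:
  f(0.000000) = -2.000000
  f(2.850000) = 23.999125
  x_2 = 2.850000 - 23.999125×(2.850000 - 0.000000)/(23.999125 - (-2.000000))
       = 0.219238
Iteration 2:
  f(2.850000) = 23.999125
  f(0.219238) = -1.770224
  x_3 = 0.219238 - (-1.770224)×(0.219238 - 2.850000)/(-1.770224 - 23.999125)
       = 0.399958
Iteration 3:
  f(0.219238) = -1.770224
  f(0.399958) = -1.536062
  x_4 = 0.399958 - (-1.536062)×(0.399958 - 0.219238)/(-1.536062 - (-1.770224))
       = 1.585449
Iteration 4:
  f(0.399958) = -1.536062
  f(1.585449) = 3.570711
  x_5 = 1.585449 - 3.570711×(1.585449 - 0.399958)/(3.570711 - (-1.536062))
       = 0.756541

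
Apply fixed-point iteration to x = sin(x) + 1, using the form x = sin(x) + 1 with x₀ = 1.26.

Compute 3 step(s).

Equation: x = sin(x) + 1
Fixed-point form: x = sin(x) + 1
x₀ = 1.26

x_1 = g(1.260000) = 1.952090
x_2 = g(1.952090) = 1.928184
x_3 = g(1.928184) = 1.936814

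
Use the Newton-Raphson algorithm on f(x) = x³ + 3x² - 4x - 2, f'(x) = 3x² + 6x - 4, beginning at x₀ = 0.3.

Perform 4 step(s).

f(x) = x³ + 3x² - 4x - 2
f'(x) = 3x² + 6x - 4
x₀ = 0.3

Newton-Raphson formula: x_{n+1} = x_n - f(x_n)/f'(x_n)

Iteration 1:
  f(0.300000) = -2.903000
  f'(0.300000) = -1.930000
  x_1 = 0.300000 - (-2.903000)/(-1.930000) = -1.204145
Iteration 2:
  f(-1.204145) = 5.420508
  f'(-1.204145) = -6.874974
  x_2 = -1.204145 - 5.420508/(-6.874974) = -0.415705
Iteration 3:
  f(-0.415705) = 0.109412
  f'(-0.415705) = -5.975797
  x_3 = -0.415705 - 0.109412/(-5.975797) = -0.397396
Iteration 4:
  f(-0.397396) = 0.000594
  f'(-0.397396) = -5.910604
  x_4 = -0.397396 - 0.000594/(-5.910604) = -0.397295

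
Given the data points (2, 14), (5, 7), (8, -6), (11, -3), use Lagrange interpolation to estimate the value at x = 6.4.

Lagrange interpolation formula:
P(x) = Σ yᵢ × Lᵢ(x)
where Lᵢ(x) = Π_{j≠i} (x - xⱼ)/(xᵢ - xⱼ)

L_0(6.4) = (6.4 - 5)/(2 - 5) × (6.4 - 8)/(2 - 8) × (6.4 - 11)/(2 - 11) = -0.063605
L_1(6.4) = (6.4 - 2)/(5 - 2) × (6.4 - 8)/(5 - 8) × (6.4 - 11)/(5 - 11) = 0.599704
L_2(6.4) = (6.4 - 2)/(8 - 2) × (6.4 - 5)/(8 - 5) × (6.4 - 11)/(8 - 11) = 0.524741
L_3(6.4) = (6.4 - 2)/(11 - 2) × (6.4 - 5)/(11 - 5) × (6.4 - 8)/(11 - 8) = -0.060840

P(6.4) = 14×L_0(6.4) + 7×L_1(6.4) + (-6)×L_2(6.4) + (-3)×L_3(6.4)
P(6.4) = 0.341531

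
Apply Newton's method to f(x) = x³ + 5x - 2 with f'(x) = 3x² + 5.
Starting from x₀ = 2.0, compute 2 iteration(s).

f(x) = x³ + 5x - 2
f'(x) = 3x² + 5
x₀ = 2.0

Newton-Raphson formula: x_{n+1} = x_n - f(x_n)/f'(x_n)

Iteration 1:
  f(2.000000) = 16.000000
  f'(2.000000) = 17.000000
  x_1 = 2.000000 - 16.000000/17.000000 = 1.058824
Iteration 2:
  f(1.058824) = 4.481172
  f'(1.058824) = 8.363322
  x_2 = 1.058824 - 4.481172/8.363322 = 0.523011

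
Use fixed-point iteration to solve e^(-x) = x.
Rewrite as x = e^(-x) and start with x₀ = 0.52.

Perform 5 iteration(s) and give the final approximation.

Equation: e^(-x) = x
Fixed-point form: x = e^(-x)
x₀ = 0.52

x_1 = g(0.520000) = 0.594521
x_2 = g(0.594521) = 0.551827
x_3 = g(0.551827) = 0.575897
x_4 = g(0.575897) = 0.562201
x_5 = g(0.562201) = 0.569953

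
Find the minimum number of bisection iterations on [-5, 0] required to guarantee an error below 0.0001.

We need (b-a)/2^n ≤ 0.0001
(0 - (-5))/2^n ≤ 0.0001
5/2^n ≤ 0.0001
2^n ≥ 50000
n ≥ log₂(50000) = 15.61
n ≥ 16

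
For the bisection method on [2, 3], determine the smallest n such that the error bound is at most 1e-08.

We need (b-a)/2^n ≤ 1e-08
(3 - 2)/2^n ≤ 1e-08
1/2^n ≤ 1e-08
2^n ≥ 100000000
n ≥ log₂(100000000) = 26.58
n ≥ 27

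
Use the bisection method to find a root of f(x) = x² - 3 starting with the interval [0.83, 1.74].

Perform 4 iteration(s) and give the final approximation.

f(x) = x² - 3
Initial interval: [0.83, 1.74]

Iteration 1:
  c_1 = (0.830000 + 1.740000)/2 = 1.285000
  f(c_1) = f(1.285000) = -1.348775
  f(a) × f(c) ≥ 0, new interval: [1.285000, 1.740000]
Iteration 2:
  c_2 = (1.285000 + 1.740000)/2 = 1.512500
  f(c_2) = f(1.512500) = -0.712344
  f(a) × f(c) ≥ 0, new interval: [1.512500, 1.740000]
Iteration 3:
  c_3 = (1.512500 + 1.740000)/2 = 1.626250
  f(c_3) = f(1.626250) = -0.355311
  f(a) × f(c) ≥ 0, new interval: [1.626250, 1.740000]
Iteration 4:
  c_4 = (1.626250 + 1.740000)/2 = 1.683125
  f(c_4) = f(1.683125) = -0.167090
  f(a) × f(c) ≥ 0, new interval: [1.683125, 1.740000]

After 4 iteration(s), the approximation is c_4 = 1.683125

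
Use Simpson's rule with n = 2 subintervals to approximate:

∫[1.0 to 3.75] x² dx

f(x) = x²
a = 1.0, b = 3.75, n = 2
h = (b - a)/n = 1.375000

Simpson's rule: (h/3)[f(x₀) + 4f(x₁) + 2f(x₂) + ... + f(xₙ)]

x_0 = 1.0000, f(x_0) = 1.000000, coefficient = 1
x_1 = 2.3750, f(x_1) = 5.640625, coefficient = 4
x_2 = 3.7500, f(x_2) = 14.062500, coefficient = 1

I ≈ (1.375000/3) × 37.625000 = 17.244792
Exact value: 17.244792
Error: 0.000000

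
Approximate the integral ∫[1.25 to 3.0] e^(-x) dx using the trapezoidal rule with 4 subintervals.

f(x) = e^(-x)
a = 1.25, b = 3.0, n = 4
h = (b - a)/n = 0.437500

Trapezoidal rule: (h/2)[f(x₀) + 2f(x₁) + 2f(x₂) + ... + f(xₙ)]

x_0 = 1.2500, f(x_0) = 0.286505, coefficient = 1
x_1 = 1.6875, f(x_1) = 0.184981, coefficient = 2
x_2 = 2.1250, f(x_2) = 0.119433, coefficient = 2
x_3 = 2.5625, f(x_3) = 0.077112, coefficient = 2
x_4 = 3.0000, f(x_4) = 0.049787, coefficient = 1

I ≈ (0.437500/2) × 1.099344 = 0.240482
Exact value: 0.236718
Error: 0.003764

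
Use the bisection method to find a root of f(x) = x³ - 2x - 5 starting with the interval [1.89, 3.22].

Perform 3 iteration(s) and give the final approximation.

f(x) = x³ - 2x - 5
Initial interval: [1.89, 3.22]

Iteration 1:
  c_1 = (1.890000 + 3.220000)/2 = 2.555000
  f(c_1) = f(2.555000) = 6.569104
  f(a) × f(c) < 0, new interval: [1.890000, 2.555000]
Iteration 2:
  c_2 = (1.890000 + 2.555000)/2 = 2.222500
  f(c_2) = f(2.222500) = 1.533053
  f(a) × f(c) < 0, new interval: [1.890000, 2.222500]
Iteration 3:
  c_3 = (1.890000 + 2.222500)/2 = 2.056250
  f(c_3) = f(2.056250) = -0.418338
  f(a) × f(c) ≥ 0, new interval: [2.056250, 2.222500]

After 3 iteration(s), the approximation is c_3 = 2.056250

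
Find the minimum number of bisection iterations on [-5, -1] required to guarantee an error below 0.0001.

We need (b-a)/2^n ≤ 0.0001
(-1 - (-5))/2^n ≤ 0.0001
4/2^n ≤ 0.0001
2^n ≥ 40000
n ≥ log₂(40000) = 15.29
n ≥ 16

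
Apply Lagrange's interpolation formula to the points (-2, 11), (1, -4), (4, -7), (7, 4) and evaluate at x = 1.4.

Lagrange interpolation formula:
P(x) = Σ yᵢ × Lᵢ(x)
where Lᵢ(x) = Π_{j≠i} (x - xⱼ)/(xᵢ - xⱼ)

L_0(1.4) = (1.4 - 1)/(-2 - 1) × (1.4 - 4)/(-2 - 4) × (1.4 - 7)/(-2 - 7) = -0.035951
L_1(1.4) = (1.4 - (-2))/(1 - (-2)) × (1.4 - 4)/(1 - 4) × (1.4 - 7)/(1 - 7) = 0.916741
L_2(1.4) = (1.4 - (-2))/(4 - (-2)) × (1.4 - 1)/(4 - 1) × (1.4 - 7)/(4 - 7) = 0.141037
L_3(1.4) = (1.4 - (-2))/(7 - (-2)) × (1.4 - 1)/(7 - 1) × (1.4 - 4)/(7 - 4) = -0.021827

P(1.4) = 11×L_0(1.4) + (-4)×L_1(1.4) + (-7)×L_2(1.4) + 4×L_3(1.4)
P(1.4) = -5.136988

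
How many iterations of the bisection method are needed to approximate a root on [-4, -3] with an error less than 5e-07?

We need (b-a)/2^n ≤ 5e-07
(-3 - (-4))/2^n ≤ 5e-07
1/2^n ≤ 5e-07
2^n ≥ 2000000
n ≥ log₂(2000000) = 20.93
n ≥ 21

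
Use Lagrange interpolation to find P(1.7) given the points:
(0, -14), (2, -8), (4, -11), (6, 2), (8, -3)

Lagrange interpolation formula:
P(x) = Σ yᵢ × Lᵢ(x)
where Lᵢ(x) = Π_{j≠i} (x - xⱼ)/(xᵢ - xⱼ)

L_0(1.7) = (1.7 - 2)/(0 - 2) × (1.7 - 4)/(0 - 4) × (1.7 - 6)/(0 - 6) × (1.7 - 8)/(0 - 8) = 0.048677
L_1(1.7) = (1.7 - 0)/(2 - 0) × (1.7 - 4)/(2 - 4) × (1.7 - 6)/(2 - 6) × (1.7 - 8)/(2 - 8) = 1.103353
L_2(1.7) = (1.7 - 0)/(4 - 0) × (1.7 - 2)/(4 - 2) × (1.7 - 6)/(4 - 6) × (1.7 - 8)/(4 - 8) = -0.215873
L_3(1.7) = (1.7 - 0)/(6 - 0) × (1.7 - 2)/(6 - 2) × (1.7 - 4)/(6 - 4) × (1.7 - 8)/(6 - 8) = 0.076978
L_4(1.7) = (1.7 - 0)/(8 - 0) × (1.7 - 2)/(8 - 2) × (1.7 - 4)/(8 - 4) × (1.7 - 6)/(8 - 6) = -0.013135

P(1.7) = (-14)×L_0(1.7) + (-8)×L_1(1.7) + (-11)×L_2(1.7) + 2×L_3(1.7) + (-3)×L_4(1.7)
P(1.7) = -6.940338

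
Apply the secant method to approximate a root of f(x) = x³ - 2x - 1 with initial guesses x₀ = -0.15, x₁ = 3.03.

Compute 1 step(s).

f(x) = x³ - 2x - 1
x₀ = -0.15, x₁ = 3.03

Secant formula: x_{n+1} = x_n - f(x_n)(x_n - x_{n-1})/(f(x_n) - f(x_{n-1}))

Iteration 1:
  f(-0.150000) = -0.703375
  f(3.030000) = 20.758127
  x_2 = 3.030000 - 20.758127×(3.030000 - (-0.150000))/(20.758127 - (-0.703375))
       = -0.045779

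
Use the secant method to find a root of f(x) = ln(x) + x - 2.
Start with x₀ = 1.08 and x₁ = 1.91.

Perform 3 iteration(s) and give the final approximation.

f(x) = ln(x) + x - 2
x₀ = 1.08, x₁ = 1.91

Secant formula: x_{n+1} = x_n - f(x_n)(x_n - x_{n-1})/(f(x_n) - f(x_{n-1}))

Iteration 1:
  f(1.080000) = -0.843039
  f(1.910000) = 0.557103
  x_2 = 1.910000 - 0.557103×(1.910000 - 1.080000)/(0.557103 - (-0.843039))
       = 1.579751
Iteration 2:
  f(1.910000) = 0.557103
  f(1.579751) = 0.037018
  x_3 = 1.579751 - 0.037018×(1.579751 - 1.910000)/(0.037018 - 0.557103)
       = 1.556245
Iteration 3:
  f(1.579751) = 0.037018
  f(1.556245) = -0.001480
  x_4 = 1.556245 - (-0.001480)×(1.556245 - 1.579751)/(-0.001480 - 0.037018)
       = 1.557148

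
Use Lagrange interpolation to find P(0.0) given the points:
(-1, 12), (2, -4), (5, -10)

Lagrange interpolation formula:
P(x) = Σ yᵢ × Lᵢ(x)
where Lᵢ(x) = Π_{j≠i} (x - xⱼ)/(xᵢ - xⱼ)

L_0(0.0) = (0.0 - 2)/(-1 - 2) × (0.0 - 5)/(-1 - 5) = 0.555556
L_1(0.0) = (0.0 - (-1))/(2 - (-1)) × (0.0 - 5)/(2 - 5) = 0.555556
L_2(0.0) = (0.0 - (-1))/(5 - (-1)) × (0.0 - 2)/(5 - 2) = -0.111111

P(0.0) = 12×L_0(0.0) + (-4)×L_1(0.0) + (-10)×L_2(0.0)
P(0.0) = 5.555556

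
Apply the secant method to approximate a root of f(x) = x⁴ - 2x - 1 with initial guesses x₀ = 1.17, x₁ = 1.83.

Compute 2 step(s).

f(x) = x⁴ - 2x - 1
x₀ = 1.17, x₁ = 1.83

Secant formula: x_{n+1} = x_n - f(x_n)(x_n - x_{n-1})/(f(x_n) - f(x_{n-1}))

Iteration 1:
  f(1.170000) = -1.466113
  f(1.830000) = 6.555131
  x_2 = 1.830000 - 6.555131×(1.830000 - 1.170000)/(6.555131 - (-1.466113))
       = 1.290634
Iteration 2:
  f(1.830000) = 6.555131
  f(1.290634) = -0.806591
  x_3 = 1.290634 - (-0.806591)×(1.290634 - 1.830000)/(-0.806591 - 6.555131)
       = 1.349730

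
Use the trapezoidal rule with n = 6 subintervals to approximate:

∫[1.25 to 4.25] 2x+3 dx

f(x) = 2x+3
a = 1.25, b = 4.25, n = 6
h = (b - a)/n = 0.500000

Trapezoidal rule: (h/2)[f(x₀) + 2f(x₁) + 2f(x₂) + ... + f(xₙ)]

x_0 = 1.2500, f(x_0) = 5.500000, coefficient = 1
x_1 = 1.7500, f(x_1) = 6.500000, coefficient = 2
x_2 = 2.2500, f(x_2) = 7.500000, coefficient = 2
x_3 = 2.7500, f(x_3) = 8.500000, coefficient = 2
x_4 = 3.2500, f(x_4) = 9.500000, coefficient = 2
x_5 = 3.7500, f(x_5) = 10.500000, coefficient = 2
x_6 = 4.2500, f(x_6) = 11.500000, coefficient = 1

I ≈ (0.500000/2) × 102.000000 = 25.500000
Exact value: 25.500000
Error: 0.000000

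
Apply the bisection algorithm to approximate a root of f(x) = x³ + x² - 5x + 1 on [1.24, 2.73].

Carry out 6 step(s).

f(x) = x³ + x² - 5x + 1
Initial interval: [1.24, 2.73]

Iteration 1:
  c_1 = (1.240000 + 2.730000)/2 = 1.985000
  f(c_1) = f(1.985000) = 2.836572
  f(a) × f(c) < 0, new interval: [1.240000, 1.985000]
Iteration 2:
  c_2 = (1.240000 + 1.985000)/2 = 1.612500
  f(c_2) = f(1.612500) = -0.269592
  f(a) × f(c) ≥ 0, new interval: [1.612500, 1.985000]
Iteration 3:
  c_3 = (1.612500 + 1.985000)/2 = 1.798750
  f(c_3) = f(1.798750) = 1.061610
  f(a) × f(c) < 0, new interval: [1.612500, 1.798750]
Iteration 4:
  c_4 = (1.612500 + 1.798750)/2 = 1.705625
  f(c_4) = f(1.705625) = 0.342962
  f(a) × f(c) < 0, new interval: [1.612500, 1.705625]
Iteration 5:
  c_5 = (1.612500 + 1.705625)/2 = 1.659062
  f(c_5) = f(1.659062) = 0.023726
  f(a) × f(c) < 0, new interval: [1.612500, 1.659062]
Iteration 6:
  c_6 = (1.612500 + 1.659062)/2 = 1.635781
  f(c_6) = f(1.635781) = -0.126135
  f(a) × f(c) ≥ 0, new interval: [1.635781, 1.659062]

After 6 iteration(s), the approximation is c_6 = 1.635781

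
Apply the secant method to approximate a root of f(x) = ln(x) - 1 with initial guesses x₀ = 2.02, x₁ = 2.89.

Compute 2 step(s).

f(x) = ln(x) - 1
x₀ = 2.02, x₁ = 2.89

Secant formula: x_{n+1} = x_n - f(x_n)(x_n - x_{n-1})/(f(x_n) - f(x_{n-1}))

Iteration 1:
  f(2.020000) = -0.296902
  f(2.890000) = 0.061257
  x_2 = 2.890000 - 0.061257×(2.890000 - 2.020000)/(0.061257 - (-0.296902))
       = 2.741203
Iteration 2:
  f(2.890000) = 0.061257
  f(2.741203) = 0.008397
  x_3 = 2.741203 - 0.008397×(2.741203 - 2.890000)/(0.008397 - 0.061257)
       = 2.717566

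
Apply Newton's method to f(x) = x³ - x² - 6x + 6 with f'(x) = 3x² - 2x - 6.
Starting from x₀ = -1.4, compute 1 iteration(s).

f(x) = x³ - x² - 6x + 6
f'(x) = 3x² - 2x - 6
x₀ = -1.4

Newton-Raphson formula: x_{n+1} = x_n - f(x_n)/f'(x_n)

Iteration 1:
  f(-1.400000) = 9.696000
  f'(-1.400000) = 2.680000
  x_1 = -1.400000 - 9.696000/2.680000 = -5.017910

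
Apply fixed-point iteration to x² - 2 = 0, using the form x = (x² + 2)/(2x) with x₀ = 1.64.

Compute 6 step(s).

Equation: x² - 2 = 0
Fixed-point form: x = (x² + 2)/(2x)
x₀ = 1.64

x_1 = g(1.640000) = 1.429756
x_2 = g(1.429756) = 1.414298
x_3 = g(1.414298) = 1.414214
x_4 = g(1.414214) = 1.414214
x_5 = g(1.414214) = 1.414214
x_6 = g(1.414214) = 1.414214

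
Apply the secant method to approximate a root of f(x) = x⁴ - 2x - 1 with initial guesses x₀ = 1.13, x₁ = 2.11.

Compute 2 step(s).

f(x) = x⁴ - 2x - 1
x₀ = 1.13, x₁ = 2.11

Secant formula: x_{n+1} = x_n - f(x_n)(x_n - x_{n-1})/(f(x_n) - f(x_{n-1}))

Iteration 1:
  f(1.130000) = -1.629526
  f(2.110000) = 14.601194
  x_2 = 2.110000 - 14.601194×(2.110000 - 1.130000)/(14.601194 - (-1.629526))
       = 1.228390
Iteration 2:
  f(2.110000) = 14.601194
  f(1.228390) = -1.179876
  x_3 = 1.228390 - (-1.179876)×(1.228390 - 2.110000)/(-1.179876 - 14.601194)
       = 1.294304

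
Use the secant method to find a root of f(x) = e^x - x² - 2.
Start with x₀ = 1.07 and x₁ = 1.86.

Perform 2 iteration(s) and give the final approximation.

f(x) = e^x - x² - 2
x₀ = 1.07, x₁ = 1.86

Secant formula: x_{n+1} = x_n - f(x_n)(x_n - x_{n-1})/(f(x_n) - f(x_{n-1}))

Iteration 1:
  f(1.070000) = -0.229521
  f(1.860000) = 0.964137
  x_2 = 1.860000 - 0.964137×(1.860000 - 1.070000)/(0.964137 - (-0.229521))
       = 1.221904
Iteration 2:
  f(1.860000) = 0.964137
  f(1.221904) = -0.099406
  x_3 = 1.221904 - (-0.099406)×(1.221904 - 1.860000)/(-0.099406 - 0.964137)
       = 1.281545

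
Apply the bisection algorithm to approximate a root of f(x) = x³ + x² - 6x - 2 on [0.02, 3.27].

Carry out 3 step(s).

f(x) = x³ + x² - 6x - 2
Initial interval: [0.02, 3.27]

Iteration 1:
  c_1 = (0.020000 + 3.270000)/2 = 1.645000
  f(c_1) = f(1.645000) = -4.712564
  f(a) × f(c) ≥ 0, new interval: [1.645000, 3.270000]
Iteration 2:
  c_2 = (1.645000 + 3.270000)/2 = 2.457500
  f(c_2) = f(2.457500) = 4.135901
  f(a) × f(c) < 0, new interval: [1.645000, 2.457500]
Iteration 3:
  c_3 = (1.645000 + 2.457500)/2 = 2.051250
  f(c_3) = f(2.051250) = -1.468979
  f(a) × f(c) ≥ 0, new interval: [2.051250, 2.457500]

After 3 iteration(s), the approximation is c_3 = 2.051250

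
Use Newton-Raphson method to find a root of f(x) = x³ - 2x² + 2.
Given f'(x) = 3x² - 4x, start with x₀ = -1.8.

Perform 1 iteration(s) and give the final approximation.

f(x) = x³ - 2x² + 2
f'(x) = 3x² - 4x
x₀ = -1.8

Newton-Raphson formula: x_{n+1} = x_n - f(x_n)/f'(x_n)

Iteration 1:
  f(-1.800000) = -10.312000
  f'(-1.800000) = 16.920000
  x_1 = -1.800000 - (-10.312000)/16.920000 = -1.190544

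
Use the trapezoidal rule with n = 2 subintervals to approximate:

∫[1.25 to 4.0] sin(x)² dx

f(x) = sin(x)²
a = 1.25, b = 4.0, n = 2
h = (b - a)/n = 1.375000

Trapezoidal rule: (h/2)[f(x₀) + 2f(x₁) + 2f(x₂) + ... + f(xₙ)]

x_0 = 1.2500, f(x_0) = 0.900572, coefficient = 1
x_1 = 2.6250, f(x_1) = 0.243957, coefficient = 2
x_2 = 4.0000, f(x_2) = 0.572750, coefficient = 1

I ≈ (1.375000/2) × 1.961236 = 1.348350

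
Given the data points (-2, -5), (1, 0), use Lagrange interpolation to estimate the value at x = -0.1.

Lagrange interpolation formula:
P(x) = Σ yᵢ × Lᵢ(x)
where Lᵢ(x) = Π_{j≠i} (x - xⱼ)/(xᵢ - xⱼ)

L_0(-0.1) = (-0.1 - 1)/(-2 - 1) = 0.366667
L_1(-0.1) = (-0.1 - (-2))/(1 - (-2)) = 0.633333

P(-0.1) = (-5)×L_0(-0.1) + 0×L_1(-0.1)
P(-0.1) = -1.833333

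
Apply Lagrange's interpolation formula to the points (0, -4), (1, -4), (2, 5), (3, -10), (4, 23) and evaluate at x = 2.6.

Lagrange interpolation formula:
P(x) = Σ yᵢ × Lᵢ(x)
where Lᵢ(x) = Π_{j≠i} (x - xⱼ)/(xᵢ - xⱼ)

L_0(2.6) = (2.6 - 1)/(0 - 1) × (2.6 - 2)/(0 - 2) × (2.6 - 3)/(0 - 3) × (2.6 - 4)/(0 - 4) = 0.022400
L_1(2.6) = (2.6 - 0)/(1 - 0) × (2.6 - 2)/(1 - 2) × (2.6 - 3)/(1 - 3) × (2.6 - 4)/(1 - 4) = -0.145600
L_2(2.6) = (2.6 - 0)/(2 - 0) × (2.6 - 1)/(2 - 1) × (2.6 - 3)/(2 - 3) × (2.6 - 4)/(2 - 4) = 0.582400
L_3(2.6) = (2.6 - 0)/(3 - 0) × (2.6 - 1)/(3 - 1) × (2.6 - 2)/(3 - 2) × (2.6 - 4)/(3 - 4) = 0.582400
L_4(2.6) = (2.6 - 0)/(4 - 0) × (2.6 - 1)/(4 - 1) × (2.6 - 2)/(4 - 2) × (2.6 - 3)/(4 - 3) = -0.041600

P(2.6) = (-4)×L_0(2.6) + (-4)×L_1(2.6) + 5×L_2(2.6) + (-10)×L_3(2.6) + 23×L_4(2.6)
P(2.6) = -3.376000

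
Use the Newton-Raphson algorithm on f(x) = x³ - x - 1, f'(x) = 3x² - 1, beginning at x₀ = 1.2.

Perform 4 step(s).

f(x) = x³ - x - 1
f'(x) = 3x² - 1
x₀ = 1.2

Newton-Raphson formula: x_{n+1} = x_n - f(x_n)/f'(x_n)

Iteration 1:
  f(1.200000) = -0.472000
  f'(1.200000) = 3.320000
  x_1 = 1.200000 - (-0.472000)/3.320000 = 1.342169
Iteration 2:
  f(1.342169) = 0.075636
  f'(1.342169) = 4.404250
  x_2 = 1.342169 - 0.075636/4.404250 = 1.324995
Iteration 3:
  f(1.324995) = 0.001182
  f'(1.324995) = 4.266837
  x_3 = 1.324995 - 0.001182/4.266837 = 1.324718
Iteration 4:
  f(1.324718) = 0.000000
  f'(1.324718) = 4.264634
  x_4 = 1.324718 - 0.000000/4.264634 = 1.324718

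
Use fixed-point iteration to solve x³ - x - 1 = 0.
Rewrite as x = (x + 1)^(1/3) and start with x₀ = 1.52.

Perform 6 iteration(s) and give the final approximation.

Equation: x³ - x - 1 = 0
Fixed-point form: x = (x + 1)^(1/3)
x₀ = 1.52

x_1 = g(1.520000) = 1.360818
x_2 = g(1.360818) = 1.331540
x_3 = g(1.331540) = 1.326013
x_4 = g(1.326013) = 1.324964
x_5 = g(1.324964) = 1.324765
x_6 = g(1.324765) = 1.324727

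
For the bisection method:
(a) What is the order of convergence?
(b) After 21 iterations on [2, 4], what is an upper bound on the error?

(a) Bisection has linear (order 1) convergence; the error is halved each step.

(b) Error bound = (b-a)/2^n = (4 - 2)/2^{21}
    = 2/2^{21}

(a) 1 (linear); (b) error ≤ 9.54e-07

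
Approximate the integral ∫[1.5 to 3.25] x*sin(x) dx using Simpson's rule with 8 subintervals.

f(x) = x*sin(x)
a = 1.5, b = 3.25, n = 8
h = (b - a)/n = 0.218750

Simpson's rule: (h/3)[f(x₀) + 4f(x₁) + 2f(x₂) + ... + f(xₙ)]

x_0 = 1.5000, f(x_0) = 1.496242, coefficient = 1
x_1 = 1.7188, f(x_1) = 1.699972, coefficient = 4
x_2 = 1.9375, f(x_2) = 1.808684, coefficient = 2
x_3 = 2.1562, f(x_3) = 1.797151, coefficient = 4
x_4 = 2.3750, f(x_4) = 1.647502, coefficient = 2
x_5 = 2.5938, f(x_5) = 1.350946, coefficient = 4
x_6 = 2.8125, f(x_6) = 0.908956, coefficient = 2
x_7 = 3.0312, f(x_7) = 0.333798, coefficient = 4
x_8 = 3.2500, f(x_8) = -0.351634, coefficient = 1

I ≈ (0.218750/3) × 30.602365 = 2.231422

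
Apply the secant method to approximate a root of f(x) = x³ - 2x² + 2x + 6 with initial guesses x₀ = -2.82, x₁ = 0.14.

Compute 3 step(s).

f(x) = x³ - 2x² + 2x + 6
x₀ = -2.82, x₁ = 0.14

Secant formula: x_{n+1} = x_n - f(x_n)(x_n - x_{n-1})/(f(x_n) - f(x_{n-1}))

Iteration 1:
  f(-2.820000) = -37.970568
  f(0.140000) = 6.243544
  x_2 = 0.140000 - 6.243544×(0.140000 - (-2.820000))/(6.243544 - (-37.970568))
       = -0.277986
Iteration 2:
  f(0.140000) = 6.243544
  f(-0.277986) = 5.267993
  x_3 = -0.277986 - 5.267993×(-0.277986 - 0.140000)/(5.267993 - 6.243544)
       = -2.535120
Iteration 3:
  f(-0.277986) = 5.267993
  f(-2.535120) = -28.216690
  x_4 = -2.535120 - (-28.216690)×(-2.535120 - (-0.277986))/(-28.216690 - 5.267993)
       = -0.633091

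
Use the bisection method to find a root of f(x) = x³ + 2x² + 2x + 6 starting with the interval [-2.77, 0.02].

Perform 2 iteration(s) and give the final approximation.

f(x) = x³ + 2x² + 2x + 6
Initial interval: [-2.77, 0.02]

Iteration 1:
  c_1 = (-2.770000 + 0.020000)/2 = -1.375000
  f(c_1) = f(-1.375000) = 4.431641
  f(a) × f(c) < 0, new interval: [-2.770000, -1.375000]
Iteration 2:
  c_2 = (-2.770000 + (-1.375000))/2 = -2.072500
  f(c_2) = f(-2.072500) = 1.543594
  f(a) × f(c) < 0, new interval: [-2.770000, -2.072500]

After 2 iteration(s), the approximation is c_2 = -2.072500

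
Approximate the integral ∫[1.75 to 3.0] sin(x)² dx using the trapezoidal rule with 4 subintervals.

f(x) = sin(x)²
a = 1.75, b = 3.0, n = 4
h = (b - a)/n = 0.312500

Trapezoidal rule: (h/2)[f(x₀) + 2f(x₁) + 2f(x₂) + ... + f(xₙ)]

x_0 = 1.7500, f(x_0) = 0.968228, coefficient = 1
x_1 = 2.0625, f(x_1) = 0.777095, coefficient = 2
x_2 = 2.3750, f(x_2) = 0.481199, coefficient = 2
x_3 = 2.6875, f(x_3) = 0.192411, coefficient = 2
x_4 = 3.0000, f(x_4) = 0.019915, coefficient = 1

I ≈ (0.312500/2) × 3.889553 = 0.607743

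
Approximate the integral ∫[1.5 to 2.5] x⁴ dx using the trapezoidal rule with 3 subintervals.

f(x) = x⁴
a = 1.5, b = 2.5, n = 3
h = (b - a)/n = 0.333333

Trapezoidal rule: (h/2)[f(x₀) + 2f(x₁) + 2f(x₂) + ... + f(xₙ)]

x_0 = 1.5000, f(x_0) = 5.062500, coefficient = 1
x_1 = 1.8333, f(x_1) = 11.297068, coefficient = 2
x_2 = 2.1667, f(x_2) = 22.037809, coefficient = 2
x_3 = 2.5000, f(x_3) = 39.062500, coefficient = 1

I ≈ (0.333333/2) × 110.794753 = 18.465792
Exact value: 18.012500
Error: 0.453292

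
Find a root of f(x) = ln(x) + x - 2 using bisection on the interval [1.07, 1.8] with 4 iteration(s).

f(x) = ln(x) + x - 2
Initial interval: [1.07, 1.8]

Iteration 1:
  c_1 = (1.070000 + 1.800000)/2 = 1.435000
  f(c_1) = f(1.435000) = -0.203835
  f(a) × f(c) ≥ 0, new interval: [1.435000, 1.800000]
Iteration 2:
  c_2 = (1.435000 + 1.800000)/2 = 1.617500
  f(c_2) = f(1.617500) = 0.098382
  f(a) × f(c) < 0, new interval: [1.435000, 1.617500]
Iteration 3:
  c_3 = (1.435000 + 1.617500)/2 = 1.526250
  f(c_3) = f(1.526250) = -0.050936
  f(a) × f(c) ≥ 0, new interval: [1.526250, 1.617500]
Iteration 4:
  c_4 = (1.526250 + 1.617500)/2 = 1.571875
  f(c_4) = f(1.571875) = 0.024144
  f(a) × f(c) < 0, new interval: [1.526250, 1.571875]

After 4 iteration(s), the approximation is c_4 = 1.571875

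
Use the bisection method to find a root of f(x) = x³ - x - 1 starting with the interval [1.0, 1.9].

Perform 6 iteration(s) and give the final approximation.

f(x) = x³ - x - 1
Initial interval: [1.0, 1.9]

Iteration 1:
  c_1 = (1.000000 + 1.900000)/2 = 1.450000
  f(c_1) = f(1.450000) = 0.598625
  f(a) × f(c) < 0, new interval: [1.000000, 1.450000]
Iteration 2:
  c_2 = (1.000000 + 1.450000)/2 = 1.225000
  f(c_2) = f(1.225000) = -0.386734
  f(a) × f(c) ≥ 0, new interval: [1.225000, 1.450000]
Iteration 3:
  c_3 = (1.225000 + 1.450000)/2 = 1.337500
  f(c_3) = f(1.337500) = 0.055162
  f(a) × f(c) < 0, new interval: [1.225000, 1.337500]
Iteration 4:
  c_4 = (1.225000 + 1.337500)/2 = 1.281250
  f(c_4) = f(1.281250) = -0.177948
  f(a) × f(c) ≥ 0, new interval: [1.281250, 1.337500]
Iteration 5:
  c_5 = (1.281250 + 1.337500)/2 = 1.309375
  f(c_5) = f(1.309375) = -0.064500
  f(a) × f(c) ≥ 0, new interval: [1.309375, 1.337500]
Iteration 6:
  c_6 = (1.309375 + 1.337500)/2 = 1.323437
  f(c_6) = f(1.323437) = -0.005454
  f(a) × f(c) ≥ 0, new interval: [1.323437, 1.337500]

After 6 iteration(s), the approximation is c_6 = 1.323437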